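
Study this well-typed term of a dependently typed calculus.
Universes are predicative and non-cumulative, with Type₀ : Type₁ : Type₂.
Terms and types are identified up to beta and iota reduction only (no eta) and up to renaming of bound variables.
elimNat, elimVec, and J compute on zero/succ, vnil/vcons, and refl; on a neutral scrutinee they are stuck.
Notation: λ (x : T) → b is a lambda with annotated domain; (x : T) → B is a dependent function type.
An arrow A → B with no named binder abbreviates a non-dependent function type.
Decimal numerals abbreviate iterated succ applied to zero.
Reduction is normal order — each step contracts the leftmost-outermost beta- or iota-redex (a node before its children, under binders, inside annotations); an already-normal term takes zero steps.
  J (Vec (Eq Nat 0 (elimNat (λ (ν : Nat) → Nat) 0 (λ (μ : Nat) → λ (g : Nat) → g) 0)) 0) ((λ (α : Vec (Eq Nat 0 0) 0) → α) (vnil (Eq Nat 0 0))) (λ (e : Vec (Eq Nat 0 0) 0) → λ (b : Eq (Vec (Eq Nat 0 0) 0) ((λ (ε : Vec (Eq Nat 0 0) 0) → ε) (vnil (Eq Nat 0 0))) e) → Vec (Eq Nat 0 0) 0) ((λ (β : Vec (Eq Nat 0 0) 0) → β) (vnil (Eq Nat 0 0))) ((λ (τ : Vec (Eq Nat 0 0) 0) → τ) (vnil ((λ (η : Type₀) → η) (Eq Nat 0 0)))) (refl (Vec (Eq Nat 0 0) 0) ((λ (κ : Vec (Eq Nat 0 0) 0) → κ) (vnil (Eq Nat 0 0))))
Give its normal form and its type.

normal form:
  vnil (Eq Nat 0 0)
the term's type:
  Vec (Eq Nat 0 0) 0
observation: 2 normal-order steps normalize the term, beginning with a J iota-redex.


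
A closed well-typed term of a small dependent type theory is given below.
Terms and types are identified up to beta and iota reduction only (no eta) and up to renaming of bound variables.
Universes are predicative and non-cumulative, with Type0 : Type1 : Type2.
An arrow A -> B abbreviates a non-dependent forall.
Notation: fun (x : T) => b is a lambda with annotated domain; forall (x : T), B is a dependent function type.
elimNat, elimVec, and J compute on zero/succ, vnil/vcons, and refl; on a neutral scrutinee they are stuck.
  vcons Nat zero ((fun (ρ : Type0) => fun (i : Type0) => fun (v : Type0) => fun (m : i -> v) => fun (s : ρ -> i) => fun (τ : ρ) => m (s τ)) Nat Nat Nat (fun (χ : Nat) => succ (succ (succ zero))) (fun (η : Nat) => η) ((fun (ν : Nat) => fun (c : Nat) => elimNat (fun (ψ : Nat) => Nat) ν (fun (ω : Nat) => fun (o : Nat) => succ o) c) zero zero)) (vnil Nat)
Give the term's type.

inferred type:
  Vec Nat (succ zero)


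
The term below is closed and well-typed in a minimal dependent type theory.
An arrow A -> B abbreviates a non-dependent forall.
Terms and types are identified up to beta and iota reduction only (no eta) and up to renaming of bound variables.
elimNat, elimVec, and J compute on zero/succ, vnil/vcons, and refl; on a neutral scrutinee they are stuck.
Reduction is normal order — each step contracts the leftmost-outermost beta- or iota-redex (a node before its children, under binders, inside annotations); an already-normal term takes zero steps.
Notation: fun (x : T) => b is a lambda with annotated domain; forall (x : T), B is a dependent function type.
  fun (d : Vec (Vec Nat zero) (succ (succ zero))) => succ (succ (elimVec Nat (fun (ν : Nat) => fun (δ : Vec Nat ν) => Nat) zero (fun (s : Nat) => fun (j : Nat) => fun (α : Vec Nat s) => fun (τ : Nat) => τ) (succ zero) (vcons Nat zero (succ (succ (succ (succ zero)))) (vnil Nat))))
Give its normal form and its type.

normal form:
  fun (d : Vec (Vec Nat zero) (succ (succ zero))) => succ (succ zero)
type:
  Vec (Vec Nat zero) (succ (succ zero)) -> Nat


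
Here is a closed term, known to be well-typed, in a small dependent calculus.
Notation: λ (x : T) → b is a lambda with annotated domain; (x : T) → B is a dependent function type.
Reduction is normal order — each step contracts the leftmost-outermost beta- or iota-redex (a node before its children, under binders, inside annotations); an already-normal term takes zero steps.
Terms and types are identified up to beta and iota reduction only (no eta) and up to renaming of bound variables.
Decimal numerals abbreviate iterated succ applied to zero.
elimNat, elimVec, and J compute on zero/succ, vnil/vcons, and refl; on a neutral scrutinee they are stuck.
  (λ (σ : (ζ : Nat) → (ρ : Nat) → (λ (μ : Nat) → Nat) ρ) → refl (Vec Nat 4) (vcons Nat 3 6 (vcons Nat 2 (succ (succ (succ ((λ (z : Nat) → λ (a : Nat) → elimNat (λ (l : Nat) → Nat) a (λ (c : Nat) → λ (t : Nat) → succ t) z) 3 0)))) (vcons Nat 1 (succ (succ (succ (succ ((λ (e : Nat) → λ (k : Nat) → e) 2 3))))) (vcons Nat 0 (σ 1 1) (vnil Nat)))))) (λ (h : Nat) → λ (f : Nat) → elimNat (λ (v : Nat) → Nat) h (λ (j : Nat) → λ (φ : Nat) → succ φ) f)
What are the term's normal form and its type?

reduced normal form:
  refl (Vec Nat 4) (vcons Nat 3 6 (vcons Nat 2 6 (vcons Nat 1 6 (vcons Nat 0 2 (vnil Nat)))))
inferred type:
  Eq (Vec Nat 4) (vcons Nat 3 6 (vcons Nat 2 6 (vcons Nat 1 6 (vcons Nat 0 2 (vnil Nat))))) (vcons Nat 3 6 (vcons Nat 2 6 (vcons Nat 1 6 (vcons Nat 0 2 (vnil Nat)))))
observation: contracting a beta-redex first, the term normalizes in 21 steps.


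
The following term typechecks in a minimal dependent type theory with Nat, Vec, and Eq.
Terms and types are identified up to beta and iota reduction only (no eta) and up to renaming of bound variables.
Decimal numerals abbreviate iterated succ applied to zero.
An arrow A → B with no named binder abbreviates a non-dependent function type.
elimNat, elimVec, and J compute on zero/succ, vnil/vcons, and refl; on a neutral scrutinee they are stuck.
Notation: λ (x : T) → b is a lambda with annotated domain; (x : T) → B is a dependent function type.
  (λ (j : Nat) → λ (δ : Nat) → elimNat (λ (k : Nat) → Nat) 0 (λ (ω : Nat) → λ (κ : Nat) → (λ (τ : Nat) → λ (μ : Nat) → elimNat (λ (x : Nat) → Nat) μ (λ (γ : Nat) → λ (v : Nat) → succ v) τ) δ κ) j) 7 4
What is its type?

type:
  Nat


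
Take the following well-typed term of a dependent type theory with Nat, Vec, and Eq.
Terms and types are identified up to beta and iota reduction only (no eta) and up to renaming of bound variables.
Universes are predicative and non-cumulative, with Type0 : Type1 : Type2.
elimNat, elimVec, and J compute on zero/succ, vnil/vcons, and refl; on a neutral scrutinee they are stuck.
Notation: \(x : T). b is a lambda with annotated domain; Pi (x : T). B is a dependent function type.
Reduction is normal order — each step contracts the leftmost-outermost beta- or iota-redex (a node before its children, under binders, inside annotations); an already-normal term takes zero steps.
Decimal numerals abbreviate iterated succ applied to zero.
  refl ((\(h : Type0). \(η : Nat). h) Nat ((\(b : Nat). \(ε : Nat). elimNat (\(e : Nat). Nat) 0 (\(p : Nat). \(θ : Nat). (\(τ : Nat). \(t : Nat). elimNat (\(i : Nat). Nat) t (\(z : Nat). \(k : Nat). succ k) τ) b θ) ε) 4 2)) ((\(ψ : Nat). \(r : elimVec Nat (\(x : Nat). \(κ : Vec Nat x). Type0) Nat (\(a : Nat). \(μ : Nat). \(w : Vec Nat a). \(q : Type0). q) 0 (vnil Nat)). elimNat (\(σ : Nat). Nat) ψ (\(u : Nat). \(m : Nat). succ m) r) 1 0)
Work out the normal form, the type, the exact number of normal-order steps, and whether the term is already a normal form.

reduced normal form:
  refl Nat 1
type:
  Eq Nat 1 1
steps to reach normal form (normal order): 5
started in normal form: no
first contracted redex: a beta-redex


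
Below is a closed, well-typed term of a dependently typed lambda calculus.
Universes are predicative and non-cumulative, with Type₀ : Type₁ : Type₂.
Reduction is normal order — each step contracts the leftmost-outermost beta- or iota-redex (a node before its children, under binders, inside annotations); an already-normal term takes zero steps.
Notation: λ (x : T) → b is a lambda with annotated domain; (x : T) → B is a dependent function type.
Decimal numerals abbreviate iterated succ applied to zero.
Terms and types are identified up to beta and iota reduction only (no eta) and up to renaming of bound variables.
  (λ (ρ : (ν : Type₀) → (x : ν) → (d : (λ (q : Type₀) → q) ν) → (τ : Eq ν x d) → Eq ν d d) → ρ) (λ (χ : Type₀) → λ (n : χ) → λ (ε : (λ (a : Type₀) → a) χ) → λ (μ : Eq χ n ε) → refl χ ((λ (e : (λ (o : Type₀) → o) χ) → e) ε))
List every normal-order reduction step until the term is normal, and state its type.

normal-order reduction:
  (λ (ρ : (ν : Type₀) → (x : ν) → (d : (λ (q : Type₀) → q) ν) → (τ : Eq ν x d) → Eq ν d d) → ρ) (λ (χ : Type₀) → λ (n : χ) → λ (ε : (λ (a : Type₀) → a) χ) → λ (μ : Eq χ n ε) → refl χ ((λ (e : (λ (o : Type₀) → o) χ) → e) ε))
  ~> λ (ρ : Type₀) → λ (ν : ρ) → λ (x : (λ (d : Type₀) → d) ρ) → λ (q : Eq ρ ν x) → refl ρ ((λ (τ : (λ (χ : Type₀) → χ) ρ) → τ) x)
  ~> λ (ρ : Type₀) → λ (ν : ρ) → λ (x : ρ) → λ (d : Eq ρ ν x) → refl ρ ((λ (q : (λ (τ : Type₀) → τ) ρ) → q) x)
  ~> λ (ρ : Type₀) → λ (ν : ρ) → λ (x : ρ) → λ (d : Eq ρ ν x) → refl ρ x
type:
  (ρ : Type₀) → (ν : ρ) → (x : ρ) → (d : Eq ρ ν x) → Eq ρ x x


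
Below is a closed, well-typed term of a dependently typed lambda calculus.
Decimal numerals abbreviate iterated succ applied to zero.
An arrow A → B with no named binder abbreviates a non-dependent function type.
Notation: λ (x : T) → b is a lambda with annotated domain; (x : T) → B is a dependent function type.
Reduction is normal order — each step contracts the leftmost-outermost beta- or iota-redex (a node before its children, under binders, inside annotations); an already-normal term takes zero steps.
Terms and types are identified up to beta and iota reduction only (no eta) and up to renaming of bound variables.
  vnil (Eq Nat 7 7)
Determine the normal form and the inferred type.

normal form:
  vnil (Eq Nat 7 7)
inferred type:
  Vec (Eq Nat 7 7) 0
observation: no redex remains anywhere in the term; it is its own normal form.


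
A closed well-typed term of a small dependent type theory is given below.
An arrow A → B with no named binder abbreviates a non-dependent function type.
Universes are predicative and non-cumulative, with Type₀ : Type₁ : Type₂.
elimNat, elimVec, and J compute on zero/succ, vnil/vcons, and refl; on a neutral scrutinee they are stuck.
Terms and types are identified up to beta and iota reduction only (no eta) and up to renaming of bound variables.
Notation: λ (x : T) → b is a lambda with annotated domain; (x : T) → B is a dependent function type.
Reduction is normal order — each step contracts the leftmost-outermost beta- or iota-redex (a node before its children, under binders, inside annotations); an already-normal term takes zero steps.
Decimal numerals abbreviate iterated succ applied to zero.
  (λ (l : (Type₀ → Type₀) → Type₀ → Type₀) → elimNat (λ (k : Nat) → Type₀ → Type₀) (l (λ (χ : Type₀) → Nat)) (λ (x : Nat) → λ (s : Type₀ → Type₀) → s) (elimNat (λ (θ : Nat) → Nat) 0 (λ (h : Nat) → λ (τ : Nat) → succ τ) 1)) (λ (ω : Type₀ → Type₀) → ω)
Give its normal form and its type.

resulting normal form:
  λ (l : Type₀) → Nat
the term's type:
  Type₀ → Type₀
observation: 10 normal-order steps separate the term from its normal form.


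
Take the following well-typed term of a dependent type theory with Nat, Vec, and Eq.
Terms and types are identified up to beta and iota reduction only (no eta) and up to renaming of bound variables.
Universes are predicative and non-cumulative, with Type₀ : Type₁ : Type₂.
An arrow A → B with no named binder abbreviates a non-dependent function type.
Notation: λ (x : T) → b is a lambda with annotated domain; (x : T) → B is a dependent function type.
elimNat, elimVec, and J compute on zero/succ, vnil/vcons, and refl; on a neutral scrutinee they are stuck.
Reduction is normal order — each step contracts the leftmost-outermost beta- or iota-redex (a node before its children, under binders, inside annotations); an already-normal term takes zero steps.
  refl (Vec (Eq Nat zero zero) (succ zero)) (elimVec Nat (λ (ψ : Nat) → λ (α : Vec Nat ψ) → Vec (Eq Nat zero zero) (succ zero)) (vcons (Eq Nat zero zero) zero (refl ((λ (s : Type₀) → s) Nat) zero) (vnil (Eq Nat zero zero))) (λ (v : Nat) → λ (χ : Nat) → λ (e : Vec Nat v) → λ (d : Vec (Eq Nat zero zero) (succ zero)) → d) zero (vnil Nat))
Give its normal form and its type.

normal form:
  refl (Vec (Eq Nat zero zero) (succ zero)) (vcons (Eq Nat zero zero) zero (refl Nat zero) (vnil (Eq Nat zero zero)))
the term's type:
  Eq (Vec (Eq Nat zero zero) (succ zero)) (vcons (Eq Nat zero zero) zero (refl Nat zero) (vnil (Eq Nat zero zero))) (vcons (Eq Nat zero zero) zero (refl Nat zero) (vnil (Eq Nat zero zero)))
observation: 2 normal-order steps separate the term from its normal form.


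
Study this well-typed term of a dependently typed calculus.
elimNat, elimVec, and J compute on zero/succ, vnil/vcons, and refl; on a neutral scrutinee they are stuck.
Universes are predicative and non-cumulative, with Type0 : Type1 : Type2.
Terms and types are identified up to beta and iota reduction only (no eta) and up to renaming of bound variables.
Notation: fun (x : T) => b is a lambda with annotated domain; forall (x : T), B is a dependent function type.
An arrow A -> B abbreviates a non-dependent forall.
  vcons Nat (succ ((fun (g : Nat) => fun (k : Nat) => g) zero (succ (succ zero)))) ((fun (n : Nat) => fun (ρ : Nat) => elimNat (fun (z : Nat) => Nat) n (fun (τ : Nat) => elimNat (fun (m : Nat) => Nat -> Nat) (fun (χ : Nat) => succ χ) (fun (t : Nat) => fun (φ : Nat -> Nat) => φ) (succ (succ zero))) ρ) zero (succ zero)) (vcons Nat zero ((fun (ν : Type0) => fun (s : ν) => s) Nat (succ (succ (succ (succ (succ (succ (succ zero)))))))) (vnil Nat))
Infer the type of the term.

type:
  Vec Nat (succ (succ zero))


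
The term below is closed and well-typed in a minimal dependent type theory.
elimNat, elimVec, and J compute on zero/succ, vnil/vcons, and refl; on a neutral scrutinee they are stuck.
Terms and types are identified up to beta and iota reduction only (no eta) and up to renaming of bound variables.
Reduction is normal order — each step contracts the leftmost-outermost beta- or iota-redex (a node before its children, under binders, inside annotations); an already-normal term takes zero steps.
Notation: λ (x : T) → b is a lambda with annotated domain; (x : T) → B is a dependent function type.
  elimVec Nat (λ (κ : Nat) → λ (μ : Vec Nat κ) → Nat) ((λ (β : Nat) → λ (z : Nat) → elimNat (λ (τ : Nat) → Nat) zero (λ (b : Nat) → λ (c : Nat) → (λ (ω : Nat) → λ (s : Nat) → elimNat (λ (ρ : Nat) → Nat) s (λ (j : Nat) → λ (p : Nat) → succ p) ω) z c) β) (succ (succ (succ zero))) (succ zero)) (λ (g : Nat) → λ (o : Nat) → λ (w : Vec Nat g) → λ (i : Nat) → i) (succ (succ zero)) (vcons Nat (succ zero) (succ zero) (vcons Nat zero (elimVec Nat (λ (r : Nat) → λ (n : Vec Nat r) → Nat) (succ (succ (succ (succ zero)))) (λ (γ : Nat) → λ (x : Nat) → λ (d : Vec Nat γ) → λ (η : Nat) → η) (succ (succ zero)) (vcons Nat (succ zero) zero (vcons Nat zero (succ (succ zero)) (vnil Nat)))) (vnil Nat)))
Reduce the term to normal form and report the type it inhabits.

resulting normal form:
  succ (succ (succ zero))
the term's type:
  Nat
observation: reduction starts at an elimVec iota-redex, and 41 normal-order steps reach the normal form.


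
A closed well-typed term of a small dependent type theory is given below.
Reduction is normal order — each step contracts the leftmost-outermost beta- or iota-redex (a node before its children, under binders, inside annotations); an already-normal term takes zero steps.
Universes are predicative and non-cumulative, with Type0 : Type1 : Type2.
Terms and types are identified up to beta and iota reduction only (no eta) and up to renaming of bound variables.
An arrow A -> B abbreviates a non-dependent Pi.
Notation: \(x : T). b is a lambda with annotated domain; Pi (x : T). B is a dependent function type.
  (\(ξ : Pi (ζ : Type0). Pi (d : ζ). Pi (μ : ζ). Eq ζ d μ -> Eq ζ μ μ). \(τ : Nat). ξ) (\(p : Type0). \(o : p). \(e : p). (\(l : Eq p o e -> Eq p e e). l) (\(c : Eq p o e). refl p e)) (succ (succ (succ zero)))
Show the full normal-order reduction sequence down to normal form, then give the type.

reduction (normal order):
  (\(ξ : Pi (ζ : Type0). Pi (d : ζ). Pi (μ : ζ). Eq ζ d μ -> Eq ζ μ μ). \(τ : Nat). ξ) (\(p : Type0). \(o : p). \(e : p). (\(l : Eq p o e -> Eq p e e). l) (\(c : Eq p o e). refl p e)) (succ (succ (succ zero)))
  ~> (\(ξ : Nat). \(ζ : Type0). \(d : ζ). \(μ : ζ). (\(τ : Eq ζ d μ -> Eq ζ μ μ). τ) (\(p : Eq ζ d μ). refl ζ μ)) (succ (succ (succ zero)))
  ~> \(ξ : Type0). \(ζ : ξ). \(d : ξ). (\(μ : Eq ξ ζ d -> Eq ξ d d). μ) (\(τ : Eq ξ ζ d). refl ξ d)
  ~> \(ξ : Type0). \(ζ : ξ). \(d : ξ). \(μ : Eq ξ ζ d). refl ξ d
type:
  Pi (ξ : Type0). Pi (ζ : ξ). Pi (d : ξ). Eq ξ ζ d -> Eq ξ d d


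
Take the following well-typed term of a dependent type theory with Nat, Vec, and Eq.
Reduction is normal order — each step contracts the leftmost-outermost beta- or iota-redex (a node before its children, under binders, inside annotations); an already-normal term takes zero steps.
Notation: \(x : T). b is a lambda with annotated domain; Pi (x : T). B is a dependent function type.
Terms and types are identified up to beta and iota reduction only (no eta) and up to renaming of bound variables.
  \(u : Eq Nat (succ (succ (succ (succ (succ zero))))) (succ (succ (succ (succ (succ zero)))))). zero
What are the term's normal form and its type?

reduced normal form:
  \(u : Eq Nat (succ (succ (succ (succ (succ zero))))) (succ (succ (succ (succ (succ zero)))))). zero
type:
  Pi (u : Eq Nat (succ (succ (succ (succ (succ zero))))) (succ (succ (succ (succ (succ zero)))))). Nat
observation: no redex remains anywhere in the term; it is its own normal form.


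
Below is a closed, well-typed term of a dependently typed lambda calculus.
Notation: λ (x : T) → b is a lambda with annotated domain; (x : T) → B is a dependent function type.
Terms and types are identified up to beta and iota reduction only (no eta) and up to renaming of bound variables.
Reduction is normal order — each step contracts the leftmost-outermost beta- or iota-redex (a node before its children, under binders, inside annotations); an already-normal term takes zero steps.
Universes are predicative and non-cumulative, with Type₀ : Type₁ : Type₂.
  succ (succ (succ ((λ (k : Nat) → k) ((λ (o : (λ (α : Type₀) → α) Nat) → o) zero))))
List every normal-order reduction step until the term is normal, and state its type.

normal-order reduction:
  succ (succ (succ ((λ (k : Nat) → k) ((λ (o : (λ (α : Type₀) → α) Nat) → o) zero))))
  ~> succ (succ (succ ((λ (k : (λ (o : Type₀) → o) Nat) → k) zero)))
  ~> succ (succ (succ zero))
inferred type:
  Nat


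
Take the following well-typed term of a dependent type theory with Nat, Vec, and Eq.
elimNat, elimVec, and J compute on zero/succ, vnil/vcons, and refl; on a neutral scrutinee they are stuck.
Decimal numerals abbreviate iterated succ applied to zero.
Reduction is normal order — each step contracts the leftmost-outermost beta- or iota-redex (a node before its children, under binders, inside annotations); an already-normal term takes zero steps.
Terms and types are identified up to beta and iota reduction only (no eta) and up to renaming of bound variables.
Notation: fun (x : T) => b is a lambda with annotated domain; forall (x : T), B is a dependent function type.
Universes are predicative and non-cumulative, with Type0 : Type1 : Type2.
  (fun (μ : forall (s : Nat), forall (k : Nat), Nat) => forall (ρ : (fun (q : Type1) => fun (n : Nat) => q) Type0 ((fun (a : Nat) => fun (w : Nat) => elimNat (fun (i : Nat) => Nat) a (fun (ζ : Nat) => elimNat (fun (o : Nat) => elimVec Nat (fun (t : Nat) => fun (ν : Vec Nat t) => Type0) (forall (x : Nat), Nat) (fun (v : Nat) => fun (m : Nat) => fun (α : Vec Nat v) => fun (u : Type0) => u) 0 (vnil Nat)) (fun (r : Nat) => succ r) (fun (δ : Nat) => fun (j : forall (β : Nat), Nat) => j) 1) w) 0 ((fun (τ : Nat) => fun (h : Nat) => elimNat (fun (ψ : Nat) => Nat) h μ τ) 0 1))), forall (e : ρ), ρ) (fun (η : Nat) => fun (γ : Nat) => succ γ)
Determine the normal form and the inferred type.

reduced normal form:
  forall (μ : Type0), forall (s : μ), μ
inferred type:
  Type1
observation: contracting a beta-redex first, the term normalizes in 3 steps.


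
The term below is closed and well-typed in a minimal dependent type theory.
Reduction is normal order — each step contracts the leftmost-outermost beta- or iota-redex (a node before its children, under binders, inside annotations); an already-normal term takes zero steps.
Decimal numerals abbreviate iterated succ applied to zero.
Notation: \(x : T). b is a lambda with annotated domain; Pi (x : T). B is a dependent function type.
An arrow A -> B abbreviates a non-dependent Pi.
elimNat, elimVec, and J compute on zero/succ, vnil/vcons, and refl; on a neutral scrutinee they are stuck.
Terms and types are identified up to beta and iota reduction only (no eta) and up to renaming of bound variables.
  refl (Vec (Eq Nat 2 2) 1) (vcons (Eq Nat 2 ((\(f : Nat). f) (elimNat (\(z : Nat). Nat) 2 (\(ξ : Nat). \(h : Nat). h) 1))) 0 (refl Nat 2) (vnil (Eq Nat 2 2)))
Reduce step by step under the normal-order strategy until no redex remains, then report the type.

normal-order reduction sequence:
  refl (Vec (Eq Nat 2 2) 1) (vcons (Eq Nat 2 ((\(f : Nat). f) (elimNat (\(z : Nat). Nat) 2 (\(ξ : Nat). \(h : Nat). h) 1))) 0 (refl Nat 2) (vnil (Eq Nat 2 2)))
  ~> refl (Vec (Eq Nat 2 2) 1) (vcons (Eq Nat 2 (elimNat (\(f : Nat). Nat) 2 (\(z : Nat). \(ξ : Nat). ξ) 1)) 0 (refl Nat 2) (vnil (Eq Nat 2 2)))
  ~> refl (Vec (Eq Nat 2 2) 1) (vcons (Eq Nat 2 ((\(f : Nat). \(z : Nat). z) 0 (elimNat (\(ξ : Nat). Nat) 2 (\(h : Nat). \(s : Nat). s) 0))) 0 (refl Nat 2) (vnil (Eq Nat 2 2)))
  ~> refl (Vec (Eq Nat 2 2) 1) (vcons (Eq Nat 2 ((\(f : Nat). f) (elimNat (\(z : Nat). Nat) 2 (\(ξ : Nat). \(h : Nat). h) 0))) 0 (refl Nat 2) (vnil (Eq Nat 2 2)))
  ~> refl (Vec (Eq Nat 2 2) 1) (vcons (Eq Nat 2 (elimNat (\(f : Nat). Nat) 2 (\(z : Nat). \(ξ : Nat). ξ) 0)) 0 (refl Nat 2) (vnil (Eq Nat 2 2)))
  ~> refl (Vec (Eq Nat 2 2) 1) (vcons (Eq Nat 2 2) 0 (refl Nat 2) (vnil (Eq Nat 2 2)))
type:
  Eq (Vec (Eq Nat 2 2) 1) (vcons (Eq Nat 2 2) 0 (refl Nat 2) (vnil (Eq Nat 2 2))) (vcons (Eq Nat 2 2) 0 (refl Nat 2) (vnil (Eq Nat 2 2)))


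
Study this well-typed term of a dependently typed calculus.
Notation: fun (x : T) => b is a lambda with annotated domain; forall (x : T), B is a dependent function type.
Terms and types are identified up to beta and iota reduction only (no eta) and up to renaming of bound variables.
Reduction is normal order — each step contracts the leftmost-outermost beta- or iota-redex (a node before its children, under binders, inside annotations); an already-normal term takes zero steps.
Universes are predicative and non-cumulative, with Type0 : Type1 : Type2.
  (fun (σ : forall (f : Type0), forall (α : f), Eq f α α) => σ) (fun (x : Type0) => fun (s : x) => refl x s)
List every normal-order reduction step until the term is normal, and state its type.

normal-order reduction sequence:
  (fun (σ : forall (f : Type0), forall (α : f), Eq f α α) => σ) (fun (x : Type0) => fun (s : x) => refl x s)
  ~> fun (σ : Type0) => fun (f : σ) => refl σ f
the term's type:
  forall (σ : Type0), forall (f : σ), Eq σ f f


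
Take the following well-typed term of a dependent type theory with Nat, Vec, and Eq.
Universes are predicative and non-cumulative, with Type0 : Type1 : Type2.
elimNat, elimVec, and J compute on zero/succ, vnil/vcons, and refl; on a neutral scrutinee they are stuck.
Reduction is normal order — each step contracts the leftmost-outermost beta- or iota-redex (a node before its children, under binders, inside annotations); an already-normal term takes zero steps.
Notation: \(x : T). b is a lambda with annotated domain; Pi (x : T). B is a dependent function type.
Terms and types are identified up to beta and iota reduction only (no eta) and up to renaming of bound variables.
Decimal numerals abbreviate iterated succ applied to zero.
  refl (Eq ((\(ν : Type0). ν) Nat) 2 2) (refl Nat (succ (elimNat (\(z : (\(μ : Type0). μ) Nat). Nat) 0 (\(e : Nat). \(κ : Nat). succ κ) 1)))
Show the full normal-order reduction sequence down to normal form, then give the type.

reduction (normal order):
  refl (Eq ((\(ν : Type0). ν) Nat) 2 2) (refl Nat (succ (elimNat (\(z : (\(μ : Type0). μ) Nat). Nat) 0 (\(e : Nat). \(κ : Nat). succ κ) 1)))
  ~> refl (Eq Nat 2 2) (refl Nat (succ (elimNat (\(ν : (\(z : Type0). z) Nat). Nat) 0 (\(μ : Nat). \(e : Nat). succ e) 1)))
  ~> refl (Eq Nat 2 2) (refl Nat (succ ((\(ν : Nat). \(z : Nat). succ z) 0 (elimNat (\(μ : (\(e : Type0). e) Nat). Nat) 0 (\(κ : Nat). \(ξ : Nat). succ ξ) 0))))
  ~> refl (Eq Nat 2 2) (refl Nat (succ ((\(ν : Nat). succ ν) (elimNat (\(z : (\(μ : Type0). μ) Nat). Nat) 0 (\(e : Nat). \(κ : Nat). succ κ) 0))))
  ~> refl (Eq Nat 2 2) (refl Nat (succ (succ (elimNat (\(ν : (\(z : Type0). z) Nat). Nat) 0 (\(μ : Nat). \(e : Nat). succ e) 0))))
  ~> refl (Eq Nat 2 2) (refl Nat 2)
the term's type:
  Eq (Eq Nat 2 2) (refl Nat 2) (refl Nat 2)


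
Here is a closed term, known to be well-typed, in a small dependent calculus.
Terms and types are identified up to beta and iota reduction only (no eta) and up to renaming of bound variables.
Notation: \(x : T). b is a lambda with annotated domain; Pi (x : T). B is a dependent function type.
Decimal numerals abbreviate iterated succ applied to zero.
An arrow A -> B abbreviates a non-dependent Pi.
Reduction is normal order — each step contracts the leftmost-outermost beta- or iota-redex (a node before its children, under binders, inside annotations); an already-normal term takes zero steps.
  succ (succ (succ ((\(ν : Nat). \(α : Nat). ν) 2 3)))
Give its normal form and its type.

normal form:
  5
type:
  Nat


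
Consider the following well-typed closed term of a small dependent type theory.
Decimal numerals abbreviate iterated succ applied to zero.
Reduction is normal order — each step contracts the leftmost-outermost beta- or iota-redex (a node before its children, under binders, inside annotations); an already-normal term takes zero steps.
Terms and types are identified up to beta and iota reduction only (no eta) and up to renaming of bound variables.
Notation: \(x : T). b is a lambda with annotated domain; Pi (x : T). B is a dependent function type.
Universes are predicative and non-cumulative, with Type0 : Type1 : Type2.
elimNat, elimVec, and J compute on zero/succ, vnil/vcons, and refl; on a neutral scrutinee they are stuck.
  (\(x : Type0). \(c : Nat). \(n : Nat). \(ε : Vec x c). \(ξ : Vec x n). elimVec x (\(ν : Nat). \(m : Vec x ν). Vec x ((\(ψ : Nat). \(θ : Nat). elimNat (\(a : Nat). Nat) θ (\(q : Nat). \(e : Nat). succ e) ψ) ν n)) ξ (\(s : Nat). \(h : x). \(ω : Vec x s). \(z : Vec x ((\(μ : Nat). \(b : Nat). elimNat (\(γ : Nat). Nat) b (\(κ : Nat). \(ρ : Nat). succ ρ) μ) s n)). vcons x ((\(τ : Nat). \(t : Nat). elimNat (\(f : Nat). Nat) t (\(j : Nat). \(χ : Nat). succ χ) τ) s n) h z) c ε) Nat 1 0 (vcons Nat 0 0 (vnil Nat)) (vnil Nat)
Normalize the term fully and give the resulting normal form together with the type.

reduced normal form:
  vcons Nat 0 0 (vnil Nat)
the term's type:
  Vec Nat 1


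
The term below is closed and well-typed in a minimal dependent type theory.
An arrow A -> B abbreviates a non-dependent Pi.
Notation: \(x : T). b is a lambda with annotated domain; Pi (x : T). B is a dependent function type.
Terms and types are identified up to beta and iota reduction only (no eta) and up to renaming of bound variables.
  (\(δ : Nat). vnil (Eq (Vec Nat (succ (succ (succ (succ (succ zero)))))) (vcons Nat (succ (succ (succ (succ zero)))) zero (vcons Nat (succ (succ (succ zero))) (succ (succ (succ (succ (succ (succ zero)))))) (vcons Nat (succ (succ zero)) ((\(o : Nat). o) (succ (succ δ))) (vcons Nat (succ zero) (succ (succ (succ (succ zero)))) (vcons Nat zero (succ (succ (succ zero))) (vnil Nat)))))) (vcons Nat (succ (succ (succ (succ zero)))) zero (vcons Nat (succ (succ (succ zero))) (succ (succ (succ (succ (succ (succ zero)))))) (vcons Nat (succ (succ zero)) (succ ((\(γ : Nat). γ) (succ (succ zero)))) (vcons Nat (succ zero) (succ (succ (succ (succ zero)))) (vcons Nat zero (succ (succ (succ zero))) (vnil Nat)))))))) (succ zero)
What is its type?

inferred type:
  Vec (Eq (Vec Nat (succ (succ (succ (succ (succ zero)))))) (vcons Nat (succ (succ (succ (succ zero)))) zero (vcons Nat (succ (succ (succ zero))) (succ (succ (succ (succ (succ (succ zero)))))) (vcons Nat (succ (succ zero)) (succ (succ (succ zero))) (vcons Nat (succ zero) (succ (succ (succ (succ zero)))) (vcons Nat zero (succ (succ (succ zero))) (vnil Nat)))))) (vcons Nat (succ (succ (succ (succ zero)))) zero (vcons Nat (succ (succ (succ zero))) (succ (succ (succ (succ (succ (succ zero)))))) (vcons Nat (succ (succ zero)) (succ (succ (succ zero))) (vcons Nat (succ zero) (succ (succ (succ (succ zero)))) (vcons Nat zero (succ (succ (succ zero))) (vnil Nat))))))) zero


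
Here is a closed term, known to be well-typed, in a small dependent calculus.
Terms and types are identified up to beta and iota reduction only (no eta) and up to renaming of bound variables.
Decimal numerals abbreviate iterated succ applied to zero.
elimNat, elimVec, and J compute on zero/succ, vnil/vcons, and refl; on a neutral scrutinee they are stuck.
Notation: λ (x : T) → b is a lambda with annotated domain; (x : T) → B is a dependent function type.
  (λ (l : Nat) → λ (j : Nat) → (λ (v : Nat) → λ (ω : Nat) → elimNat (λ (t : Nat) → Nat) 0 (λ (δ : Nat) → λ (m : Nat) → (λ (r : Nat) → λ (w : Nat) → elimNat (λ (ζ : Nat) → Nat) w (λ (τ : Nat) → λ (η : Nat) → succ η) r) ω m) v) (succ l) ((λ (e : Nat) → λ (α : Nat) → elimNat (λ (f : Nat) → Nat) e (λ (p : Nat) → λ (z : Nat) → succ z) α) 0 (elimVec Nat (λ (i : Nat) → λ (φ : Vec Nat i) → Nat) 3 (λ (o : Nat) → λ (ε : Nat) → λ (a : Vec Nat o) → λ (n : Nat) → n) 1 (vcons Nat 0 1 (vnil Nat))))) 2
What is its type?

inferred type:
  (l : Nat) → Nat


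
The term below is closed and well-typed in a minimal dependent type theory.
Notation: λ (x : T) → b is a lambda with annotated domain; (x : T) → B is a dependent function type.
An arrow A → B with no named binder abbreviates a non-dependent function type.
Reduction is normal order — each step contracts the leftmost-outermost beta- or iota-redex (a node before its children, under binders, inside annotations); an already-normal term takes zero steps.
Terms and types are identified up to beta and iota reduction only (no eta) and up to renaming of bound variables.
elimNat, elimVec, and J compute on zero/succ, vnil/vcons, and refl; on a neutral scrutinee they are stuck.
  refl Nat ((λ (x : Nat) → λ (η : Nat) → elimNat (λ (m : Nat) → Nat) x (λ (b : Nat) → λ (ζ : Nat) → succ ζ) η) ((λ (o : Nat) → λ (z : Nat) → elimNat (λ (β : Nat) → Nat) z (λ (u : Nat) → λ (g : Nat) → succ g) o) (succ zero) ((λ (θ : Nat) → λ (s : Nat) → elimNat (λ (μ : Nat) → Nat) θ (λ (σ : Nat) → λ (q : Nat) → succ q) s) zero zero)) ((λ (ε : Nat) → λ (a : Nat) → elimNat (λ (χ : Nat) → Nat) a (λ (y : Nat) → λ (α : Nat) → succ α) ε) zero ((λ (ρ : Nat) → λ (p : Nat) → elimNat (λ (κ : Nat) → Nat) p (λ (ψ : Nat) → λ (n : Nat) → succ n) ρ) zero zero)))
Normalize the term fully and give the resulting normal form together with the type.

resulting normal form:
  refl Nat (succ zero)
inferred type:
  Eq Nat (succ zero) (succ zero)


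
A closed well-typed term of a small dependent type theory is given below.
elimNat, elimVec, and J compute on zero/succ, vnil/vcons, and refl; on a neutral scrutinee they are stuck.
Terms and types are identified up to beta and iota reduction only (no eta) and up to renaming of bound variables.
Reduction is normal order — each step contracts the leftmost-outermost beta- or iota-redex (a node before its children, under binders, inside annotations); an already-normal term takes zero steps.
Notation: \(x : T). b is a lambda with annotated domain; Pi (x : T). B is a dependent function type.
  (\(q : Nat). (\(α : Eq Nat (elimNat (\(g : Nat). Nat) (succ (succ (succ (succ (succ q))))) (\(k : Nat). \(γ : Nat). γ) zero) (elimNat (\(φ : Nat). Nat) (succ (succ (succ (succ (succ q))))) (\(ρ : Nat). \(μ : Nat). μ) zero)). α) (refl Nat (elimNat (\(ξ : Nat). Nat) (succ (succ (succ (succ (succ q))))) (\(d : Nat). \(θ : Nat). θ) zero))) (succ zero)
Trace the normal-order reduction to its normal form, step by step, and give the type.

normal-order reduction:
  (\(q : Nat). (\(α : Eq Nat (elimNat (\(g : Nat). Nat) (succ (succ (succ (succ (succ q))))) (\(k : Nat). \(γ : Nat). γ) zero) (elimNat (\(φ : Nat). Nat) (succ (succ (succ (succ (succ q))))) (\(ρ : Nat). \(μ : Nat). μ) zero)). α) (refl Nat (elimNat (\(ξ : Nat). Nat) (succ (succ (succ (succ (succ q))))) (\(d : Nat). \(θ : Nat). θ) zero))) (succ zero)
  ~> (\(q : Eq Nat (elimNat (\(α : Nat). Nat) (succ (succ (succ (succ (succ (succ zero)))))) (\(g : Nat). \(k : Nat). k) zero) (elimNat (\(γ : Nat). Nat) (succ (succ (succ (succ (succ (succ zero)))))) (\(φ : Nat). \(ρ : Nat). ρ) zero)). q) (refl Nat (elimNat (\(μ : Nat). Nat) (succ (succ (succ (succ (succ (succ zero)))))) (\(ξ : Nat). \(d : Nat). d) zero))
  ~> refl Nat (elimNat (\(q : Nat). Nat) (succ (succ (succ (succ (succ (succ zero)))))) (\(α : Nat). \(g : Nat). g) zero)
  ~> refl Nat (succ (succ (succ (succ (succ (succ zero))))))
type:
  Eq Nat (succ (succ (succ (succ (succ (succ zero)))))) (succ (succ (succ (succ (succ (succ zero))))))


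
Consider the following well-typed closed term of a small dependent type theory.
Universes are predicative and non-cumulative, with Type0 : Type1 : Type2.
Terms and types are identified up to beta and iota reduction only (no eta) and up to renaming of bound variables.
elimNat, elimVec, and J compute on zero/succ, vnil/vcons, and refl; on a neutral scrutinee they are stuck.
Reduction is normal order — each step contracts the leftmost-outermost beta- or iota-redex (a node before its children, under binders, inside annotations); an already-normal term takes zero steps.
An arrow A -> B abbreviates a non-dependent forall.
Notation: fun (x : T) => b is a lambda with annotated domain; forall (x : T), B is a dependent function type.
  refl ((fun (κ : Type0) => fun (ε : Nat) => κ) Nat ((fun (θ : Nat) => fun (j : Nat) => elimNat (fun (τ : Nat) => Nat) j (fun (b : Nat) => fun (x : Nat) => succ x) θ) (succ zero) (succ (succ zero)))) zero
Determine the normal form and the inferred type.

resulting normal form:
  refl Nat zero
the term's type:
  Eq Nat zero zero


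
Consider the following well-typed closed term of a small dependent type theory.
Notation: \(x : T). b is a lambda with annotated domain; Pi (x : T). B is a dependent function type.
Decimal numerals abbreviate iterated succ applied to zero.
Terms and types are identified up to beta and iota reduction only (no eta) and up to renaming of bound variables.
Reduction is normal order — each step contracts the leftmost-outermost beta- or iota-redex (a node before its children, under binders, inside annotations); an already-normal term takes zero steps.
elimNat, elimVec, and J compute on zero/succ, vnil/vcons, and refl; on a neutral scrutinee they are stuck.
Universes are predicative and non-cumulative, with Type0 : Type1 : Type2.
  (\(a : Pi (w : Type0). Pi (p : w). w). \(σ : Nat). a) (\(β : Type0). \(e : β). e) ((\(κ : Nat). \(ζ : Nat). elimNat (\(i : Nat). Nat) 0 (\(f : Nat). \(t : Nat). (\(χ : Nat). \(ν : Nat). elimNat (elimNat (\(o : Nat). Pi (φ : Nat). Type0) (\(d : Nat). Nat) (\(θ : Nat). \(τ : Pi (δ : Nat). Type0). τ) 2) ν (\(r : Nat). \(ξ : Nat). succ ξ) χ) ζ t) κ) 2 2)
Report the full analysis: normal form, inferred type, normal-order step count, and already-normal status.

reduced normal form:
  \(a : Type0). \(w : a). w
type:
  Pi (a : Type0). Pi (w : a). a
normal-order step count: 2
term was already normal: no
first redex: a beta-redex


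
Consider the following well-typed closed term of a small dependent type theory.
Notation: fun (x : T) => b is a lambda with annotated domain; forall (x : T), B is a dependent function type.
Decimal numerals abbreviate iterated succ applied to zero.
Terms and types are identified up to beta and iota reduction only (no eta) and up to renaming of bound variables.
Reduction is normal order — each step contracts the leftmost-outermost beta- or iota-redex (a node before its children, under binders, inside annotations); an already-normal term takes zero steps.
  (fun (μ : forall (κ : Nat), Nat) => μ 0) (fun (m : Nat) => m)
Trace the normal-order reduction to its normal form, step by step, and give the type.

normal-order reduction sequence:
  (fun (μ : forall (κ : Nat), Nat) => μ 0) (fun (m : Nat) => m)
  ~> (fun (μ : Nat) => μ) 0
  ~> 0
type:
  Nat


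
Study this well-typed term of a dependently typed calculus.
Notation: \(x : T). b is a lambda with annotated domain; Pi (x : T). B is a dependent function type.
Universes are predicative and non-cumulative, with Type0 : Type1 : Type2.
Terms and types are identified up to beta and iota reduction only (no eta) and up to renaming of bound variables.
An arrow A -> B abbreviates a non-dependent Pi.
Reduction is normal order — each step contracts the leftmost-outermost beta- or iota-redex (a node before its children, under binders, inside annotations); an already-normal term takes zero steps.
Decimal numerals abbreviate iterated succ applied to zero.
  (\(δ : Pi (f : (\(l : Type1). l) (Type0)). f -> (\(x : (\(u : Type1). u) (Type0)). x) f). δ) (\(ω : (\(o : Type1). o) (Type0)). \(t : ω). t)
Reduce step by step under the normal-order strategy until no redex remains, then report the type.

normal-order reduction sequence:
  (\(δ : Pi (f : (\(l : Type1). l) (Type0)). f -> (\(x : (\(u : Type1). u) (Type0)). x) f). δ) (\(ω : (\(o : Type1). o) (Type0)). \(t : ω). t)
  ~> \(δ : (\(f : Type1). f) (Type0)). \(l : δ). l
  ~> \(δ : Type0). \(f : δ). f
type:
  Pi (δ : Type0). δ -> δ


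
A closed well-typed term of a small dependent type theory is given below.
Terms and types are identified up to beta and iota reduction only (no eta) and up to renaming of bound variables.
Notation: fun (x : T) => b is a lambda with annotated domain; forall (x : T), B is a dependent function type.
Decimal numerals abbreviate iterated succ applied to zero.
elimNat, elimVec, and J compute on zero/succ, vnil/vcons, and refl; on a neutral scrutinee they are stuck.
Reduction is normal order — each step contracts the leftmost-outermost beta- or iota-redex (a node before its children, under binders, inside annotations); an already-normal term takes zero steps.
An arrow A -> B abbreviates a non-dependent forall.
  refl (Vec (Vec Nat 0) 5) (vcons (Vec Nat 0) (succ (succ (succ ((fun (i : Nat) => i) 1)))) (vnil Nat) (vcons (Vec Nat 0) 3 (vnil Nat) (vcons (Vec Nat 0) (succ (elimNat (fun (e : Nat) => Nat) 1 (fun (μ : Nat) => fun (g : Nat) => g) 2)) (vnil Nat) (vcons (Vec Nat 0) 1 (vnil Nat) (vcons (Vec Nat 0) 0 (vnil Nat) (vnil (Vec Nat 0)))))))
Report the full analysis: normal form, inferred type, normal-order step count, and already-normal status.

normal form:
  refl (Vec (Vec Nat 0) 5) (vcons (Vec Nat 0) 4 (vnil Nat) (vcons (Vec Nat 0) 3 (vnil Nat) (vcons (Vec Nat 0) 2 (vnil Nat) (vcons (Vec Nat 0) 1 (vnil Nat) (vcons (Vec Nat 0) 0 (vnil Nat) (vnil (Vec Nat 0)))))))
type:
  Eq (Vec (Vec Nat 0) 5) (vcons (Vec Nat 0) 4 (vnil Nat) (vcons (Vec Nat 0) 3 (vnil Nat) (vcons (Vec Nat 0) 2 (vnil Nat) (vcons (Vec Nat 0) 1 (vnil Nat) (vcons (Vec Nat 0) 0 (vnil Nat) (vnil (Vec Nat 0))))))) (vcons (Vec Nat 0) 4 (vnil Nat) (vcons (Vec Nat 0) 3 (vnil Nat) (vcons (Vec Nat 0) 2 (vnil Nat) (vcons (Vec Nat 0) 1 (vnil Nat) (vcons (Vec Nat 0) 0 (vnil Nat) (vnil (Vec Nat 0)))))))
steps to reach normal form (normal order): 8
term was already normal: no
first redex: a beta-redex
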